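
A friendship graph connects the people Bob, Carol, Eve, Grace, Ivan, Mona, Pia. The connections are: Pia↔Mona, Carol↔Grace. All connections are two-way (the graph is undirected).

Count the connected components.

From Bob: component {Bob}.
From Carol: component {Carol, Grace}.
From Eve: component {Eve}.
From Ivan: component {Ivan}.
From Mona: component {Mona, Pia}.
That's 5 components.

5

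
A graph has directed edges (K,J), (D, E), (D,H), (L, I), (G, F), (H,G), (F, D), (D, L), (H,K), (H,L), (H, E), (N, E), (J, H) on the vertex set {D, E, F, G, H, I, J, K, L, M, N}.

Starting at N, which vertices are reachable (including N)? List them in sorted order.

Start at N.
Its neighbours: E.
Nothing further is reachable.

E, N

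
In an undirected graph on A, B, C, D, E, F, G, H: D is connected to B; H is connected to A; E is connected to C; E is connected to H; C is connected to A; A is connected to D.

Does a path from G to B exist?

No

G has no edges, so nothing is reachable from it.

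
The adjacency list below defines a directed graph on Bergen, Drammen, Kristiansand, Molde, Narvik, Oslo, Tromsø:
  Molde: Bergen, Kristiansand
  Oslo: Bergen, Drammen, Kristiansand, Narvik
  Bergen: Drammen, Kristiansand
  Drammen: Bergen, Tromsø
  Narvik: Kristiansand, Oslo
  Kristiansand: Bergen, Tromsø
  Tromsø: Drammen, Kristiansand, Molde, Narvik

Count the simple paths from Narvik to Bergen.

11

Narvik→Kristiansand→Bergen
Narvik→Kristiansand→Tromsø→Drammen→Bergen
Narvik→Kristiansand→Tromsø→Molde→Bergen
Narvik→Oslo→Bergen
Narvik→Oslo→Drammen→Bergen
Narvik→Oslo→Drammen→Tromsø→Kristiansand→Bergen
Narvik→Oslo→Drammen→Tromsø→Molde→Bergen
Narvik→Oslo→Drammen→Tromsø→Molde→Kristiansand→Bergen
Narvik→Oslo→Kristiansand→Bergen
Narvik→Oslo→Kristiansand→Tromsø→Drammen→Bergen
Narvik→Oslo→Kristiansand→Tromsø→Molde→Bergen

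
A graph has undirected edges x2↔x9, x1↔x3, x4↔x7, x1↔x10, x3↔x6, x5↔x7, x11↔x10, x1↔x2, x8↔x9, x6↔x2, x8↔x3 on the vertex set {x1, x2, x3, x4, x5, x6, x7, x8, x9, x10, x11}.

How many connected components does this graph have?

From x1: component {x1, x2, x3, x6, x8, x9, x10, x11}.
From x4: component {x4, x5, x7}.
That's 2 components.

2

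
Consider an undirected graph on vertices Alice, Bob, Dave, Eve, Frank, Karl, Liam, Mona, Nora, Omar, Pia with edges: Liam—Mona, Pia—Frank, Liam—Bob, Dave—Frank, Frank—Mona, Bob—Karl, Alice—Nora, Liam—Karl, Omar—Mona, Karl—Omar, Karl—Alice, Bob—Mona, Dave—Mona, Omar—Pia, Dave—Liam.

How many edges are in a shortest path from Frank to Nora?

Distance 0: Frank.
Distance 1: Dave, Mona, Pia.
Distance 2: Bob, Liam, Omar.
Distance 3: Karl.
Distance 4: Alice.
Distance 5: Nora — contains Nora.

5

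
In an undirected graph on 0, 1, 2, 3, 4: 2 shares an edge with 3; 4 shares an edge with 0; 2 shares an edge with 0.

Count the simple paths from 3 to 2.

3–2

1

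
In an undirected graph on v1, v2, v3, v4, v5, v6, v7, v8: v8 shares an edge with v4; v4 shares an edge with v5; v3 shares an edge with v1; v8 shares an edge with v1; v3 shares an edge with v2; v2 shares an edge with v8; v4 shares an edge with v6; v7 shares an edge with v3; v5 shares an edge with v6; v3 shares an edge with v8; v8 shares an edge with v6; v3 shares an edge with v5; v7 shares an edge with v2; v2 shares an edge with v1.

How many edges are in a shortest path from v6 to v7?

3

Distance 0: v6.
Distance 1: v4, v5, v8.
Distance 2: v1, v2, v3.
Distance 3: v7 — contains v7.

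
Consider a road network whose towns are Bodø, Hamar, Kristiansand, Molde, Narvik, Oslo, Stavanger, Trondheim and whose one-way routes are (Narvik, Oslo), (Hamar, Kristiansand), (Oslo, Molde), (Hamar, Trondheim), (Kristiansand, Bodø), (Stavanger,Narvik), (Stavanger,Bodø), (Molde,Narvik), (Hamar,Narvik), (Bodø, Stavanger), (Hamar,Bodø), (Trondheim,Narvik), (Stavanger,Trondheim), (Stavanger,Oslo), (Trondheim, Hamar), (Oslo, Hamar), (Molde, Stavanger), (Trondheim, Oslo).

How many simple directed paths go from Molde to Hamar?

6

Molde→Narvik→Oslo→Hamar
Molde→Stavanger→Narvik→Oslo→Hamar
Molde→Stavanger→Oslo→Hamar
Molde→Stavanger→Trondheim→Hamar
Molde→Stavanger→Trondheim→Narvik→Oslo→Hamar
Molde→Stavanger→Trondheim→Oslo→Hamar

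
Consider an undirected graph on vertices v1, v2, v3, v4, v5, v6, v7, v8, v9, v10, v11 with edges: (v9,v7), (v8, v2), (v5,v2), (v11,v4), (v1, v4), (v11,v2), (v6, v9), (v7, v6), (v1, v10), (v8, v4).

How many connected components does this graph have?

From v1: component {v1, v2, v4, v5, v8, v10, v11}.
From v3: component {v3}.
From v6: component {v6, v7, v9}.
That's 3 components.

3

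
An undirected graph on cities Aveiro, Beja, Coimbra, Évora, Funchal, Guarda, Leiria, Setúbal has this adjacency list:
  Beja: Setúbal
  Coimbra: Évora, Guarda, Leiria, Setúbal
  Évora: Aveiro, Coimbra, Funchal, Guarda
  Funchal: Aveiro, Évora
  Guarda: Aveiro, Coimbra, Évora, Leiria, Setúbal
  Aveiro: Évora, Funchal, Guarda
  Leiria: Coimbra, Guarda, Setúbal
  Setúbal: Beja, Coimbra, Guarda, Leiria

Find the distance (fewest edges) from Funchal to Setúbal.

Distance 0: Funchal.
Distance 1: Aveiro, Évora.
Distance 2: Coimbra, Guarda.
Distance 3: Leiria, Setúbal — contains Setúbal.

3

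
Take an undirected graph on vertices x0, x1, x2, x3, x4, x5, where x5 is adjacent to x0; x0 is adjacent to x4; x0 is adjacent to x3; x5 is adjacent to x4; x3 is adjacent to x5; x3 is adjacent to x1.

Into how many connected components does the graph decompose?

From x0: component {x0, x1, x3, x4, x5}.
From x2: component {x2}.
That's 2 components.

2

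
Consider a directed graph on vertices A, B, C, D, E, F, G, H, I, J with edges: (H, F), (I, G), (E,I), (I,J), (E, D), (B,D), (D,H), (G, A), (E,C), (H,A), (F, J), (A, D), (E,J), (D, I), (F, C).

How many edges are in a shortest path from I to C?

6

Distance 0: I.
Distance 1: G, J.
Distance 2: A.
Distance 3: D.
Distance 4: H.
Distance 5: F.
Distance 6: C — contains C.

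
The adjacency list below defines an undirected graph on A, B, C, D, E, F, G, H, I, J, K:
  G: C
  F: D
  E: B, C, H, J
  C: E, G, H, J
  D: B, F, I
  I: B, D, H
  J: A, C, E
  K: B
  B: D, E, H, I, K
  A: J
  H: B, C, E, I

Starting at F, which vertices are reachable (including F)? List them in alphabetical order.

Start at F.
Its neighbours: D.
Then their neighbours: B, I.
Then next layer: E, H, K.
Then next layer: C, J.
Then next layer: A, G.
Every vertex is now reached.

A, B, C, D, E, F, G, H, I, J, K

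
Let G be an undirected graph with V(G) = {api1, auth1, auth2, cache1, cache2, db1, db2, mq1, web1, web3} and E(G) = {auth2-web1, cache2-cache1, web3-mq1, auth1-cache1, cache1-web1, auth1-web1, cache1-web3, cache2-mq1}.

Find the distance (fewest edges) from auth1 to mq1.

3

Distance 0: auth1.
Distance 1: cache1, web1.
Distance 2: auth2, cache2, web3.
Distance 3: mq1 — contains mq1.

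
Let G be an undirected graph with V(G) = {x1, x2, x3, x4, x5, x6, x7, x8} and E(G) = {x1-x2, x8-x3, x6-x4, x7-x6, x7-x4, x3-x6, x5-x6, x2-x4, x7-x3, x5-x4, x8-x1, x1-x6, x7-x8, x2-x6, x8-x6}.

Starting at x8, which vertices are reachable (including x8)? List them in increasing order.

Start at x8.
Its neighbours: x1, x3, x6, x7.
Then their neighbours: x2, x4, x5.
Every vertex is now reached.

x1, x2, x3, x4, x5, x6, x7, x8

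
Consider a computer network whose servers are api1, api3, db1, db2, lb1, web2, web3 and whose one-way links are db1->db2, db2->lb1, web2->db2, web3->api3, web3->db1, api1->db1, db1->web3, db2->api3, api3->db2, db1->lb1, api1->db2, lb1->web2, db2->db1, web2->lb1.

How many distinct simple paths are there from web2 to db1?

web2→db2→db1

1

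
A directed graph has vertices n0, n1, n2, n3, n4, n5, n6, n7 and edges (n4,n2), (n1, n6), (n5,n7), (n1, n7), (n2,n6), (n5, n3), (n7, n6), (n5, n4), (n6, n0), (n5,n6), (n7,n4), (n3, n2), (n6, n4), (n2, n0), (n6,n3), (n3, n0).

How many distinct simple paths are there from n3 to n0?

3

n3→n0
n3→n2→n0
n3→n2→n6→n0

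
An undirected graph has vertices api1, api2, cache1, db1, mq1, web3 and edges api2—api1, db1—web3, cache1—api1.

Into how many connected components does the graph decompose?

From api1: component {api1, api2, cache1}.
From db1: component {db1, web3}.
From mq1: component {mq1}.
That's 3 components.

3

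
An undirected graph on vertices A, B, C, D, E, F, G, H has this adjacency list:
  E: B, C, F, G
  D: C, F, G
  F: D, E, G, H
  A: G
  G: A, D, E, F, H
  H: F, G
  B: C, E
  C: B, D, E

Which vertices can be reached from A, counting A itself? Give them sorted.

A, B, C, D, E, F, G, H

Start at A.
Its neighbours: G.
Then their neighbours: D, E, F, H.
Then next layer: B, C.
Every vertex is now reached.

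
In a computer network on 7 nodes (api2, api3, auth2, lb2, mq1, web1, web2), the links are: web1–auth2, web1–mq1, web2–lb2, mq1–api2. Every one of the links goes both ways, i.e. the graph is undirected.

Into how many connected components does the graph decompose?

From api2: component {api2, auth2, mq1, web1}.
From api3: component {api3}.
From lb2: component {lb2, web2}.
That's 3 components.

3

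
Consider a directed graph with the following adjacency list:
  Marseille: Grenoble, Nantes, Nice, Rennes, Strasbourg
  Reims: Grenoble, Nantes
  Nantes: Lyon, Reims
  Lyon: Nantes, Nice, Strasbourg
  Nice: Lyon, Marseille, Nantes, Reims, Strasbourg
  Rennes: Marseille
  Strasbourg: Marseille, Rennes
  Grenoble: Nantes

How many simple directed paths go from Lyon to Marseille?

5

Lyon→Nice→Marseille
Lyon→Nice→Strasbourg→Marseille
Lyon→Nice→Strasbourg→Rennes→Marseille
Lyon→Strasbourg→Marseille
Lyon→Strasbourg→Rennes→Marseille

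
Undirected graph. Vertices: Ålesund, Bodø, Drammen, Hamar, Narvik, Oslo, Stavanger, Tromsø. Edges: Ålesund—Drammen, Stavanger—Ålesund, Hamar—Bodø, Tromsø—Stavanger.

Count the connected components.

From Ålesund: component {Ålesund, Drammen, Stavanger, Tromsø}.
From Bodø: component {Bodø, Hamar}.
From Narvik: component {Narvik}.
From Oslo: component {Oslo}.
That's 4 components.

4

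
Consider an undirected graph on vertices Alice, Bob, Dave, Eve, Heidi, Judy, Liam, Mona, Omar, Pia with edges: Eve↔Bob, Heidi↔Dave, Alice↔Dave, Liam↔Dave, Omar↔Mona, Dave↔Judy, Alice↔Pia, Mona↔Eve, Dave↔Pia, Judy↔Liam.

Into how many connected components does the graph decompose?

2

From Alice: component {Alice, Dave, Heidi, Judy, Liam, Pia}.
From Bob: component {Bob, Eve, Mona, Omar}.
That's 2 components.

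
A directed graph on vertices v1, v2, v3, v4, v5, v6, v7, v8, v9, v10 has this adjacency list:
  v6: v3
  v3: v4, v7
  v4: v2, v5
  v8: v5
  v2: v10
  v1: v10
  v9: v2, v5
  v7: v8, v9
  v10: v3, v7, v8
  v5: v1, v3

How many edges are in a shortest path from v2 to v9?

Distance 0: v2.
Distance 1: v10.
Distance 2: v3, v7, v8.
Distance 3: v4, v5, v9 — contains v9.

3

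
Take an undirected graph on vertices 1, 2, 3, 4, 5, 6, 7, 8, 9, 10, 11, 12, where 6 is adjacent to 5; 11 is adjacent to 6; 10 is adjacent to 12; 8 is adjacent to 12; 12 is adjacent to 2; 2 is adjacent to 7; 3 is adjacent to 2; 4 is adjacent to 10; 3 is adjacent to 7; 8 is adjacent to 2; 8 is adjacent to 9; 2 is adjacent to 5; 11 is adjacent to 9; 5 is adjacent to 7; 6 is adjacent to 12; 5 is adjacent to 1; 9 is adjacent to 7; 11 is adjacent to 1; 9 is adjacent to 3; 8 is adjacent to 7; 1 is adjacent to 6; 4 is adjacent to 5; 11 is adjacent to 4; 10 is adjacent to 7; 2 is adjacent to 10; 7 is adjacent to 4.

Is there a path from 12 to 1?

Yes

Explore from 12.
Distance 1: reach 2, 6, 8, 10.
Distance 2: reach 1, 3, 4, 5, 7, 9, 11.
Found 1.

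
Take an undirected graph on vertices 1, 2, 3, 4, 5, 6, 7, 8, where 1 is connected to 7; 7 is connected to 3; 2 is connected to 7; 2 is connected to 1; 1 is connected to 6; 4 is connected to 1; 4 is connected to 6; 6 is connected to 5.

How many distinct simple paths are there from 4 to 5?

2

4–1–6–5
4–6–5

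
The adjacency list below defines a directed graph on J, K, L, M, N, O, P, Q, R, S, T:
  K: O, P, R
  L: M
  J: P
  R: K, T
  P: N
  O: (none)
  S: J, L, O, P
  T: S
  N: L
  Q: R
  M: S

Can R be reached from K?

Explore from K.
Distance 1: reach O, P, R.
Found R.

Yes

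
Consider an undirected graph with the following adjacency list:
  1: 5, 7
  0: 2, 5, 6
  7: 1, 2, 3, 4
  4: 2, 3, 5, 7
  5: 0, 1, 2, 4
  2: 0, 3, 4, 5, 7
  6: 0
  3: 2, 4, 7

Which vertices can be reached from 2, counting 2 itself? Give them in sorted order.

0, 1, 2, 3, 4, 5, 6, 7

Start at 2.
Its neighbours: 0, 3, 4, 5, 7.
Then their neighbours: 1, 6.
Every vertex is now reached.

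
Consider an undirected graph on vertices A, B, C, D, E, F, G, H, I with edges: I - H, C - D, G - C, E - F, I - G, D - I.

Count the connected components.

From A: component {A}.
From B: component {B}.
From C: component {C, D, G, H, I}.
From E: component {E, F}.
That's 4 components.

4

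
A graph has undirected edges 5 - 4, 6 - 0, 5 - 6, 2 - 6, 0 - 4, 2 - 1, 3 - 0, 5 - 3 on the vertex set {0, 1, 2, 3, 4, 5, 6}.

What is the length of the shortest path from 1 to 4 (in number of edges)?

Distance 0: 1.
Distance 1: 2.
Distance 2: 6.
Distance 3: 0, 5.
Distance 4: 3, 4 — contains 4.

4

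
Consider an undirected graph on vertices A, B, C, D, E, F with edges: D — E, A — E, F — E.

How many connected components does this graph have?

3

From A: component {A, D, E, F}.
From B: component {B}.
From C: component {C}.
That's 3 components.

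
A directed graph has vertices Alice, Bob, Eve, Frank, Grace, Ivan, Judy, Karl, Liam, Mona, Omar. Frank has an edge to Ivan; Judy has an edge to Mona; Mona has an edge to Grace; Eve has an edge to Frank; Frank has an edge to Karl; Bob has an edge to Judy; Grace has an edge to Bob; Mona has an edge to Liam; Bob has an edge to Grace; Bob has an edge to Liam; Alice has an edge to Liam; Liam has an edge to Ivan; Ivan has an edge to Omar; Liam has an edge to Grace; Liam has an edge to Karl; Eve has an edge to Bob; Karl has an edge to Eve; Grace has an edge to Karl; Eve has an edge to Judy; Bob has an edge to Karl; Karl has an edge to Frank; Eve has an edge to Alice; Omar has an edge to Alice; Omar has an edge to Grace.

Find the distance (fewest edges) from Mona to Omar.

Distance 0: Mona.
Distance 1: Grace, Liam.
Distance 2: Bob, Ivan, Karl.
Distance 3: Eve, Frank, Judy, Omar — contains Omar.

3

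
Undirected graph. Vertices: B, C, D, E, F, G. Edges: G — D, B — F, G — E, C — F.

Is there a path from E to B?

Explore from E.
Distance 1: reach G.
Distance 2: reach D.
The search is exhausted without reaching B; it lies in a different component.

No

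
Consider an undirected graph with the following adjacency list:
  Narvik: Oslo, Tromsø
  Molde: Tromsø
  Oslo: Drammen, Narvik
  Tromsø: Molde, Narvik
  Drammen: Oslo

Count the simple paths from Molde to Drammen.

Molde–Tromsø–Narvik–Oslo–Drammen

1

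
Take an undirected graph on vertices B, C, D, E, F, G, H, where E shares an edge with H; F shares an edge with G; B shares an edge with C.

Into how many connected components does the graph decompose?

4

From B: component {B, C}.
From D: component {D}.
From E: component {E, H}.
From F: component {F, G}.
That's 4 components.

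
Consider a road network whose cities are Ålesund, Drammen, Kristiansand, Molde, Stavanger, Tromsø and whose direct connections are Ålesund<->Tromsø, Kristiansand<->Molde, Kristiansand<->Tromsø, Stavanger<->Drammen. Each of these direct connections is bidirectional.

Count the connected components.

From Ålesund: component {Ålesund, Kristiansand, Molde, Tromsø}.
From Drammen: component {Drammen, Stavanger}.
That's 2 components.

2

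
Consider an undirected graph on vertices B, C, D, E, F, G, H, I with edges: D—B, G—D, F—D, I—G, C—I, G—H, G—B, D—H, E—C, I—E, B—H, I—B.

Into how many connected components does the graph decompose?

1

From B: component {B, C, D, E, F, G, H, I}.
That's 1 component.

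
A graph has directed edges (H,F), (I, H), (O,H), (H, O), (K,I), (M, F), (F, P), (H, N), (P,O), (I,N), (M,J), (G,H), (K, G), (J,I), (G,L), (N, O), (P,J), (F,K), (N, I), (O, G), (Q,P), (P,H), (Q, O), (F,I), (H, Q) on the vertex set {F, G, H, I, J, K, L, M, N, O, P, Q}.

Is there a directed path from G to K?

Yes

Explore from G.
Distance 1: reach H, L.
Distance 2: reach F, N, O, Q.
Distance 3: reach I, K, P.
Found K.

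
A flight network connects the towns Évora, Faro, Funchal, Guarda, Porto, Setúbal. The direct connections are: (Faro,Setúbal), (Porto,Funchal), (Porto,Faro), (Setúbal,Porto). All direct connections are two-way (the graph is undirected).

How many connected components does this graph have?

From Évora: component {Évora}.
From Faro: component {Faro, Funchal, Porto, Setúbal}.
From Guarda: component {Guarda}.
That's 3 components.

3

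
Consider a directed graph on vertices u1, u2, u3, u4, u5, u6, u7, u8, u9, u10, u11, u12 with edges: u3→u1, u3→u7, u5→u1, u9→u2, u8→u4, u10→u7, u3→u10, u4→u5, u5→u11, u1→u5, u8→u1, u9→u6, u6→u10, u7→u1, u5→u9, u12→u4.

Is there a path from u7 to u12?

Explore from u7.
Distance 1: reach u1.
Distance 2: reach u5.
Distance 3: reach u9, u11.
Distance 4: reach u2, u6.
Distance 5: reach u10.
The search from u7 is exhausted; no directed path reaches u12.

No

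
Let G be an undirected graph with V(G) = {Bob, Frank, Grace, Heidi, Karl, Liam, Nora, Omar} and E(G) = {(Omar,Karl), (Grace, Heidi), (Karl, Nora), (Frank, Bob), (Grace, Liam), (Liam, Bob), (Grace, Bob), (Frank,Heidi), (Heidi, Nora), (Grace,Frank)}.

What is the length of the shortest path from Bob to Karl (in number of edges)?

4

Distance 0: Bob.
Distance 1: Frank, Grace, Liam.
Distance 2: Heidi.
Distance 3: Nora.
Distance 4: Karl — contains Karl.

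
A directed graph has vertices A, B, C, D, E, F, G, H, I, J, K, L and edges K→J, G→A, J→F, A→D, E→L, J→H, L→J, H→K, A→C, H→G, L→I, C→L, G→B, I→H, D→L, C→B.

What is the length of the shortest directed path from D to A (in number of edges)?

5

Distance 0: D.
Distance 1: L.
Distance 2: I, J.
Distance 3: F, H.
Distance 4: G, K.
Distance 5: A, B — contains A.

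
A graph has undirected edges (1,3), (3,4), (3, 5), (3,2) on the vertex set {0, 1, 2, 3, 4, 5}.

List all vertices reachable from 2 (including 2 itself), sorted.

Start at 2.
Its neighbours: 3.
Then their neighbours: 1, 4, 5.
Nothing further is reachable.

1, 2, 3, 4, 5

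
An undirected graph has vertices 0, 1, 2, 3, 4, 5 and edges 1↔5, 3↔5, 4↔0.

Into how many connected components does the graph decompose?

3

From 0: component {0, 4}.
From 1: component {1, 3, 5}.
From 2: component {2}.
That's 3 components.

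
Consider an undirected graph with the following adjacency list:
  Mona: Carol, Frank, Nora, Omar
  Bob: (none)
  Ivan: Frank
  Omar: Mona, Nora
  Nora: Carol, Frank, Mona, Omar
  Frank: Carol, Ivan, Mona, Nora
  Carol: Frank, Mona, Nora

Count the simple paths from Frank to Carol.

7

Frank–Carol
Frank–Mona–Carol
Frank–Mona–Nora–Carol
Frank–Mona–Omar–Nora–Carol
Frank–Nora–Carol
Frank–Nora–Mona–Carol
Frank–Nora–Omar–Mona–Carol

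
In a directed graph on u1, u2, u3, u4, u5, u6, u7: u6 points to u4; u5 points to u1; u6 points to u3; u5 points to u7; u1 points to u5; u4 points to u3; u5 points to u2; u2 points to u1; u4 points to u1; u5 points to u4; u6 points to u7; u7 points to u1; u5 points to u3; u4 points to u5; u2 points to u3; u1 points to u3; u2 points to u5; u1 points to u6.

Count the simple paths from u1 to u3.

u1→u3
u1→u5→u2→u3
u1→u5→u3
u1→u5→u4→u3
u1→u6→u3
u1→u6→u4→u3
u1→u6→u4→u5→u2→u3
u1→u6→u4→u5→u3

8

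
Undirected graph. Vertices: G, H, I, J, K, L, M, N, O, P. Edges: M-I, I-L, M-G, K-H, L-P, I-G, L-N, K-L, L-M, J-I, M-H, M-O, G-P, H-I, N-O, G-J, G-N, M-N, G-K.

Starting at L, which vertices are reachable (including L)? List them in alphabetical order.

Start at L.
Its neighbours: I, K, M, N, P.
Then their neighbours: G, H, J, O.
Every vertex is now reached.

G, H, I, J, K, L, M, N, O, P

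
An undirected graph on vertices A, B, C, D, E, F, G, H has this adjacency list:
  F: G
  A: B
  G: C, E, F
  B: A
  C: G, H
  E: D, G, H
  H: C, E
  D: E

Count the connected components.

From A: component {A, B}.
From C: component {C, D, E, F, G, H}.
That's 2 components.

2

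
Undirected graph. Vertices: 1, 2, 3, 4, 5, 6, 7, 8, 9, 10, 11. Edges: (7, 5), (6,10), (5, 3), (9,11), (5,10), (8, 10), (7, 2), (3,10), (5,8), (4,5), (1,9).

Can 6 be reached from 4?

Explore from 4.
Distance 1: reach 5.
Distance 2: reach 3, 7, 8, 10.
Distance 3: reach 2, 6.
Found 6.

Yes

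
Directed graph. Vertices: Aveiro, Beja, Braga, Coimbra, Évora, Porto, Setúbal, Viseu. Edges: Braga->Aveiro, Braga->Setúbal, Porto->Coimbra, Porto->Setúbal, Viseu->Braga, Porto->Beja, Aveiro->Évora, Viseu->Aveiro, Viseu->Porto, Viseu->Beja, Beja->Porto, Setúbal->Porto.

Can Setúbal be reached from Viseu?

Yes

Explore from Viseu.
Distance 1: reach Aveiro, Beja, Braga, Porto.
Distance 2: reach Coimbra, Évora, Setúbal.
Found Setúbal.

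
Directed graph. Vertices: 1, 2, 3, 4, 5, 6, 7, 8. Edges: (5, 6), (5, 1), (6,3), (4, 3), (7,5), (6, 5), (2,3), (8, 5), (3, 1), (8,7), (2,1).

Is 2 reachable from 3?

No

Explore from 3.
Distance 1: reach 1.
The search from 3 is exhausted; no directed path reaches 2.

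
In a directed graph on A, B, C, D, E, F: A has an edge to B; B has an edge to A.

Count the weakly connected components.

From A: component {A, B}.
From C: component {C}.
From D: component {D}.
From E: component {E}.
From F: component {F}.
That's 5 components.

5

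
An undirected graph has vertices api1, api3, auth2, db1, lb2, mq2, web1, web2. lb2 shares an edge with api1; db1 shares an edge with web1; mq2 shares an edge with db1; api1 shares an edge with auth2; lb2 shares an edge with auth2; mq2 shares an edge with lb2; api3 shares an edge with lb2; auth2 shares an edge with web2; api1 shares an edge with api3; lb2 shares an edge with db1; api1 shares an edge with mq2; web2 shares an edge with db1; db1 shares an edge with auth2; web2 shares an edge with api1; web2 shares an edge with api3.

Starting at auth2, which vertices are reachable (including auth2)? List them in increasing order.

api1, api3, auth2, db1, lb2, mq2, web1, web2

Start at auth2.
Its neighbours: api1, db1, lb2, web2.
Then their neighbours: api3, mq2, web1.
Every vertex is now reached.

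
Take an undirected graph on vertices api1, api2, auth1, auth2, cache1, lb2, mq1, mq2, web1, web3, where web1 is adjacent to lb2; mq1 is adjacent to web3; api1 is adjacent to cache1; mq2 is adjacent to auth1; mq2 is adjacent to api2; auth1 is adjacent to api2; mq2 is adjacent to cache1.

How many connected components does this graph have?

4

From api1: component {api1, api2, auth1, cache1, mq2}.
From auth2: component {auth2}.
From lb2: component {lb2, web1}.
From mq1: component {mq1, web3}.
That's 4 components.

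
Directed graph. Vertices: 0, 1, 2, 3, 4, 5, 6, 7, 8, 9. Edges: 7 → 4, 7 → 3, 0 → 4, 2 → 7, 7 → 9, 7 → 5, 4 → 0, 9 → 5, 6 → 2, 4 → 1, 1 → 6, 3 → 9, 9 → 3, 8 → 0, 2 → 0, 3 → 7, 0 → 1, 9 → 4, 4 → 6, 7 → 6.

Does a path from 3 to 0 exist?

Explore from 3.
Distance 1: reach 7, 9.
Distance 2: reach 4, 5, 6.
Distance 3: reach 0, 1, 2.
Found 0.

Yes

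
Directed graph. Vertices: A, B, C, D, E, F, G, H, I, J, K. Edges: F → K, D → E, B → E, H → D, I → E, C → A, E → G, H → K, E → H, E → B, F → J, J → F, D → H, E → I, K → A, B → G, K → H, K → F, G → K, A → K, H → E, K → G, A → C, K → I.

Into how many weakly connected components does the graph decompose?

From A: component {A, B, C, D, E, F, G, H, I, J, K}.
That's 1 component.

1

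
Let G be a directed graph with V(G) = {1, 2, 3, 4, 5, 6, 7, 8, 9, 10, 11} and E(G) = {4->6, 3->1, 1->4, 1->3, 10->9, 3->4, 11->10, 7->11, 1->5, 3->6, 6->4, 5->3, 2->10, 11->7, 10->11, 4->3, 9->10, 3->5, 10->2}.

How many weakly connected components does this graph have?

3

From 1: component {1, 3, 4, 5, 6}.
From 2: component {2, 7, 9, 10, 11}.
From 8: component {8}.
That's 3 components.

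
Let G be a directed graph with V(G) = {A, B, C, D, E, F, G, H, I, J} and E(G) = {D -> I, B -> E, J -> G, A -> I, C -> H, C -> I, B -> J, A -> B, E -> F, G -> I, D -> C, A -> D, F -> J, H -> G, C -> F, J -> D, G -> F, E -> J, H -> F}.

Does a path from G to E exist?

Explore from G.
Distance 1: reach F, I.
Distance 2: reach J.
Distance 3: reach D.
Distance 4: reach C.
Distance 5: reach H.
The search from G is exhausted; no directed path reaches E.

No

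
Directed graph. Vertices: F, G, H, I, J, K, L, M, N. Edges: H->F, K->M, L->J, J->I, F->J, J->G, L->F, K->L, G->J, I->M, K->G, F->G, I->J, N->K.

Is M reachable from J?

Yes

Explore from J.
Distance 1: reach G, I.
Distance 2: reach M.
Found M.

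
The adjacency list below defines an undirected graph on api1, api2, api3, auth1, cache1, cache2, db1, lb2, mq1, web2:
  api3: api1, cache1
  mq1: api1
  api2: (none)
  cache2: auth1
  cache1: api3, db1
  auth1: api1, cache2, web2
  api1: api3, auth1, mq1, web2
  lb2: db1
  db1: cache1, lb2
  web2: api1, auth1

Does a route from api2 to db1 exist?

No

api2 has no edges, so nothing is reachable from it.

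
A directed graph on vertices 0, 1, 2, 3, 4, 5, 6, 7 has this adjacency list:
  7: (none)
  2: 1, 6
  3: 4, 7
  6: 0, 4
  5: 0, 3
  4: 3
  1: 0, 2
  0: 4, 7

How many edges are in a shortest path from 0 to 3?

2

Distance 0: 0.
Distance 1: 4, 7.
Distance 2: 3 — contains 3.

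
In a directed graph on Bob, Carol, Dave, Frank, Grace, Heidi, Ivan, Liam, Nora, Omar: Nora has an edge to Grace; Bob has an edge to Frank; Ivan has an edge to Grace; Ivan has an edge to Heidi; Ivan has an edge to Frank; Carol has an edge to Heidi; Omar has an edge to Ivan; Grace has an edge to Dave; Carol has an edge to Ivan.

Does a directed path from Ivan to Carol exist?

No

Explore from Ivan.
Distance 1: reach Frank, Grace, Heidi.
Distance 2: reach Dave.
The search from Ivan is exhausted; no directed path reaches Carol.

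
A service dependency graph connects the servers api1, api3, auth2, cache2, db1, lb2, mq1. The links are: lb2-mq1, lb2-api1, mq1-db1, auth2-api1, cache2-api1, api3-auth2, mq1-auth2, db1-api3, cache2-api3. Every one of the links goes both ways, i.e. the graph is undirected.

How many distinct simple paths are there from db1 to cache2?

db1–api3–auth2–api1–cache2
db1–api3–auth2–mq1–lb2–api1–cache2
db1–api3–cache2
db1–mq1–auth2–api1–cache2
db1–mq1–auth2–api3–cache2
db1–mq1–lb2–api1–auth2–api3–cache2
db1–mq1–lb2–api1–cache2

7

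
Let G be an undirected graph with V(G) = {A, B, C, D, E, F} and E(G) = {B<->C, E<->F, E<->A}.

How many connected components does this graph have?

3

From A: component {A, E, F}.
From B: component {B, C}.
From D: component {D}.
That's 3 components.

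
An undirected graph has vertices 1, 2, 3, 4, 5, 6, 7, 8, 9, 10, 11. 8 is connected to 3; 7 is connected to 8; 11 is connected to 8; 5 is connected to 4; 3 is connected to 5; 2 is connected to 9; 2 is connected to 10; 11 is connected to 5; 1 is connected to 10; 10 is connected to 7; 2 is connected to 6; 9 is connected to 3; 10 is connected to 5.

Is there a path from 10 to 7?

Explore from 10.
Distance 1: reach 1, 2, 5, 7.
Found 7.

Yes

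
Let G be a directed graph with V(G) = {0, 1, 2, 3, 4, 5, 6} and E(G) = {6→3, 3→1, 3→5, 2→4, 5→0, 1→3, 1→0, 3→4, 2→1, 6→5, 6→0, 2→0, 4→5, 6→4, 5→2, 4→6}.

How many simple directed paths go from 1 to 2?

1→3→4→5→2
1→3→4→6→5→2
1→3→5→2

3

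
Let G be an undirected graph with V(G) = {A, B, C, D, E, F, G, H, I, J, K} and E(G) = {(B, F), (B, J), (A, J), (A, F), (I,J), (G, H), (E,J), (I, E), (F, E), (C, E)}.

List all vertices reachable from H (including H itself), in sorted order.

G, H

Start at H.
Its neighbours: G.
Nothing further is reachable.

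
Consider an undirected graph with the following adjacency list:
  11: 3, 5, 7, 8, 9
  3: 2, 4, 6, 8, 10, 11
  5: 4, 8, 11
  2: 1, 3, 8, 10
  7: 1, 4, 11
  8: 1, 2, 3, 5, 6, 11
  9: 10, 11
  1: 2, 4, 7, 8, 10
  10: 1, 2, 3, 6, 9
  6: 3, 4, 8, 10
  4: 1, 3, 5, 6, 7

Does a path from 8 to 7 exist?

Yes

Explore from 8.
Distance 1: reach 1, 2, 3, 5, 6, 11.
Distance 2: reach 4, 7, 9, 10.
Found 7.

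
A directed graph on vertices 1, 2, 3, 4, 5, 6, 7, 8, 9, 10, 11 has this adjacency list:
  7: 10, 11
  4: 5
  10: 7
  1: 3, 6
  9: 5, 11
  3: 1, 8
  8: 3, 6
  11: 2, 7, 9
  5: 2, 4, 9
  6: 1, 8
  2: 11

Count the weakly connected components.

From 1: component {1, 3, 6, 8}.
From 2: component {2, 4, 5, 7, 9, 10, 11}.
That's 2 components.

2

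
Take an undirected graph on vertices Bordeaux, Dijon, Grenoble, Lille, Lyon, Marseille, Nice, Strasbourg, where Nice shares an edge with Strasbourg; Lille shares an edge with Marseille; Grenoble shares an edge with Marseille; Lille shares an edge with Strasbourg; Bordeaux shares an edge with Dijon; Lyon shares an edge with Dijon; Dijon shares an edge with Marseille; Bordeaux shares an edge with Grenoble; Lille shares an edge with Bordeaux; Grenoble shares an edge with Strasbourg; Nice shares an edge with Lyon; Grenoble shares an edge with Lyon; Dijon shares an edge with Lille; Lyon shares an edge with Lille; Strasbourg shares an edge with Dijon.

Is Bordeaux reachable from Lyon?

Explore from Lyon.
Distance 1: reach Dijon, Grenoble, Lille, Nice.
Distance 2: reach Bordeaux, Marseille, Strasbourg.
Found Bordeaux.

Yes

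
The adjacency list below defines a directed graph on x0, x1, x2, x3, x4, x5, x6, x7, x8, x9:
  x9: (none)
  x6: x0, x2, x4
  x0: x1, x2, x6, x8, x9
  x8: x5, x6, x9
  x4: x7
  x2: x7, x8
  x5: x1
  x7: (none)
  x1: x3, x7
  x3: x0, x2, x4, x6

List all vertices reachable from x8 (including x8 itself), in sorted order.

x0, x1, x2, x3, x4, x5, x6, x7, x8, x9

Start at x8.
Its neighbours: x5, x6, x9.
Then their neighbours: x0, x1, x2, x4.
Then next layer: x3, x7.
Every vertex is now reached.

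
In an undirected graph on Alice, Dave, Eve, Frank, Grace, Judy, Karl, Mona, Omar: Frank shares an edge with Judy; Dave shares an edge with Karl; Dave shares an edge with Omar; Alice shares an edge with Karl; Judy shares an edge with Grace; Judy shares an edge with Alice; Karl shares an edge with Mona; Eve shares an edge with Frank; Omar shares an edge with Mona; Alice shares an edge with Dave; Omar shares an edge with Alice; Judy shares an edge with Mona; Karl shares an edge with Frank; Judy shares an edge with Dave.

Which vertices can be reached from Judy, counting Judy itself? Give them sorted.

Alice, Dave, Eve, Frank, Grace, Judy, Karl, Mona, Omar

Start at Judy.
Its neighbours: Alice, Dave, Frank, Grace, Mona.
Then their neighbours: Eve, Karl, Omar.
Every vertex is now reached.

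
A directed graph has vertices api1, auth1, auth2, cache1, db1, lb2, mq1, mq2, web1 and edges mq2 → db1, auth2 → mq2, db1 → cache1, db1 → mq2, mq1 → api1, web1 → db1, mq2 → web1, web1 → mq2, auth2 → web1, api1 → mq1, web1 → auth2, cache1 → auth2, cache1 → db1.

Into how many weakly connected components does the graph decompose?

4

From api1: component {api1, mq1}.
From auth1: component {auth1}.
From auth2: component {auth2, cache1, db1, mq2, web1}.
From lb2: component {lb2}.
That's 4 components.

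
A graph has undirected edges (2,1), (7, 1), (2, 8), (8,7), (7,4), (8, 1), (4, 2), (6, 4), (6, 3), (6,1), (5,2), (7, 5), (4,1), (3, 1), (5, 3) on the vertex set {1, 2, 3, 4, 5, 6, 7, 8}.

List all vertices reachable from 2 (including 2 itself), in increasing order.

1, 2, 3, 4, 5, 6, 7, 8

Start at 2.
Its neighbours: 1, 4, 5, 8.
Then their neighbours: 3, 6, 7.
Every vertex is now reached.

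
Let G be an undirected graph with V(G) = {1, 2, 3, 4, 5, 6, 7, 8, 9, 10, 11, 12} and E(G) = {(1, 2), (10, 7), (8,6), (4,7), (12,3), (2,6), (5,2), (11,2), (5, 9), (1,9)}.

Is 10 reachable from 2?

No

Explore from 2.
Distance 1: reach 1, 5, 6, 11.
Distance 2: reach 8, 9.
The search is exhausted without reaching 10; it lies in a different component.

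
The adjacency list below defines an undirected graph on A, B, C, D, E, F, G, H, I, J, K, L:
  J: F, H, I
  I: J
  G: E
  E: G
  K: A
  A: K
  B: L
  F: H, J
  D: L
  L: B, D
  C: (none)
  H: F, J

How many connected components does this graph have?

5

From A: component {A, K}.
From B: component {B, D, L}.
From C: component {C}.
From E: component {E, G}.
From F: component {F, H, I, J}.
That's 5 components.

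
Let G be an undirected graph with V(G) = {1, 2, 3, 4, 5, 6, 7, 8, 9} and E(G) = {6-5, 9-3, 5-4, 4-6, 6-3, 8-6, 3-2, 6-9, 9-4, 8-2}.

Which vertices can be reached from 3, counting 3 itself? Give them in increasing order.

2, 3, 4, 5, 6, 8, 9

Start at 3.
Its neighbours: 2, 6, 9.
Then their neighbours: 4, 5, 8.
Nothing further is reachable.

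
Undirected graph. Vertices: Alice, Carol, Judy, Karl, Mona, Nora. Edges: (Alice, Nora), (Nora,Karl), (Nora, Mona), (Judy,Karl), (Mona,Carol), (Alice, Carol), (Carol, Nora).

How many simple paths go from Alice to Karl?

3

Alice–Carol–Mona–Nora–Karl
Alice–Carol–Nora–Karl
Alice–Nora–Karl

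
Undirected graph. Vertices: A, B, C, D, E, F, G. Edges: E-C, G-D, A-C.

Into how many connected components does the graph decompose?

From A: component {A, C, E}.
From B: component {B}.
From D: component {D, G}.
From F: component {F}.
That's 4 components.

4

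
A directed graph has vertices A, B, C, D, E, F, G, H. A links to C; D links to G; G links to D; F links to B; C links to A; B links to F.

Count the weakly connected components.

5

From A: component {A, C}.
From B: component {B, F}.
From D: component {D, G}.
From E: component {E}.
From H: component {H}.
That's 5 components.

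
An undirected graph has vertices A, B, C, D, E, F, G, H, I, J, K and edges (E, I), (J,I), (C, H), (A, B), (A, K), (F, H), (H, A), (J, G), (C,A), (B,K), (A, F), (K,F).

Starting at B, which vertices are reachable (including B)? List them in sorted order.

A, B, C, F, H, K

Start at B.
Its neighbours: A, K.
Then their neighbours: C, F, H.
Nothing further is reachable.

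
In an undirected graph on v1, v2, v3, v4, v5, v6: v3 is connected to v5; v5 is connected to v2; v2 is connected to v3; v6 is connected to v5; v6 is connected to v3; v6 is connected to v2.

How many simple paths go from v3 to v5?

v3–v2–v5
v3–v2–v6–v5
v3–v5
v3–v6–v2–v5
v3–v6–v5

5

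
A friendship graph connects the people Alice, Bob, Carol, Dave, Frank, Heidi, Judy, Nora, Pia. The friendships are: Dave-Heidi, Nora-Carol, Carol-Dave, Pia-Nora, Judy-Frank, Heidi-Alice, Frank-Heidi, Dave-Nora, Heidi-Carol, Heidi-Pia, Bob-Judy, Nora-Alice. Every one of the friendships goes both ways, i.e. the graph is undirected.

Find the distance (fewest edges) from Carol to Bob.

Distance 0: Carol.
Distance 1: Dave, Heidi, Nora.
Distance 2: Alice, Frank, Pia.
Distance 3: Judy.
Distance 4: Bob — contains Bob.

4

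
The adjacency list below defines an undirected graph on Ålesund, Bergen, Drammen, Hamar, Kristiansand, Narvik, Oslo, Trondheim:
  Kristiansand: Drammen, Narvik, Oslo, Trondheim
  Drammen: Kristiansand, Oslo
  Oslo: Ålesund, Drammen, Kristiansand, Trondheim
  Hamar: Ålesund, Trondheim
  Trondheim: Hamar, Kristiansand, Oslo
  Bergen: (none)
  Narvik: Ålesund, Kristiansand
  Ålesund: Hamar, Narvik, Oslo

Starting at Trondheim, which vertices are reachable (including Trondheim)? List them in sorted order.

Ålesund, Drammen, Hamar, Kristiansand, Narvik, Oslo, Trondheim

Start at Trondheim.
Its neighbours: Hamar, Kristiansand, Oslo.
Then their neighbours: Ålesund, Drammen, Narvik.
Nothing further is reachable.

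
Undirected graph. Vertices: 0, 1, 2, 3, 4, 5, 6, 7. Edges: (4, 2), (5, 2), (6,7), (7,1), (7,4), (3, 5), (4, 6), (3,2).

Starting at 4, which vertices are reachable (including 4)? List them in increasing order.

Start at 4.
Its neighbours: 2, 6, 7.
Then their neighbours: 1, 3, 5.
Nothing further is reachable.

1, 2, 3, 4, 5, 6, 7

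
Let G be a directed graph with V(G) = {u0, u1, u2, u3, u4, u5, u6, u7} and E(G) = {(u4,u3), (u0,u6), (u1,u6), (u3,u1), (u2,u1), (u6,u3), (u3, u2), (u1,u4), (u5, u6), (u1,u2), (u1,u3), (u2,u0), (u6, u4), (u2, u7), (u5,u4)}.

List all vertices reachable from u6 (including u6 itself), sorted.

Start at u6.
Its neighbours: u3, u4.
Then their neighbours: u1, u2.
Then next layer: u0, u7.
Nothing further is reachable.

u0, u1, u2, u3, u4, u6, u7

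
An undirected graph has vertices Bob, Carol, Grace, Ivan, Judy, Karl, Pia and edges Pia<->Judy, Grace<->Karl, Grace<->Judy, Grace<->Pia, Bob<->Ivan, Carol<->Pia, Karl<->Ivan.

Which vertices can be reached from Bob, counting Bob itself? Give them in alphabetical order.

Bob, Carol, Grace, Ivan, Judy, Karl, Pia

Start at Bob.
Its neighbours: Ivan.
Then their neighbours: Karl.
Then next layer: Grace.
Then next layer: Judy, Pia.
Then next layer: Carol.
Every vertex is now reached.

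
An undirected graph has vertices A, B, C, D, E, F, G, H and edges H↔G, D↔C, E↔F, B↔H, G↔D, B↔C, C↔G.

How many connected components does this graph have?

From A: component {A}.
From B: component {B, C, D, G, H}.
From E: component {E, F}.
That's 3 components.

3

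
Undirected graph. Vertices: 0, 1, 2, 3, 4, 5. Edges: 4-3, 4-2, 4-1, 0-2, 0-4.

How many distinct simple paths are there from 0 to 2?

2

0–2
0–4–2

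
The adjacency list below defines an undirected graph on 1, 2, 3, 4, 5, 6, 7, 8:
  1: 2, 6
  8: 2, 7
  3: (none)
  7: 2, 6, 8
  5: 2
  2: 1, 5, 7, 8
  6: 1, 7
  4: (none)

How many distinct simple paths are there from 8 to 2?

8–2
8–7–2
8–7–6–1–2

3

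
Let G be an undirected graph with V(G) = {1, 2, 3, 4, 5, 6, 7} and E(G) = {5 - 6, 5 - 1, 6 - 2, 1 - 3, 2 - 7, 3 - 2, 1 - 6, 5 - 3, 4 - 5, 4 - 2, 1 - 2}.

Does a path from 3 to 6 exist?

Explore from 3.
Distance 1: reach 1, 2, 5.
Distance 2: reach 4, 6, 7.
Found 6.

Yes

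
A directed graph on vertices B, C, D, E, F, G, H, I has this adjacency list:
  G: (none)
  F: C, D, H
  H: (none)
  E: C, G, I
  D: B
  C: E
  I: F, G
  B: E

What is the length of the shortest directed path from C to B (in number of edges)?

5

Distance 0: C.
Distance 1: E.
Distance 2: G, I.
Distance 3: F.
Distance 4: D, H.
Distance 5: B — contains B.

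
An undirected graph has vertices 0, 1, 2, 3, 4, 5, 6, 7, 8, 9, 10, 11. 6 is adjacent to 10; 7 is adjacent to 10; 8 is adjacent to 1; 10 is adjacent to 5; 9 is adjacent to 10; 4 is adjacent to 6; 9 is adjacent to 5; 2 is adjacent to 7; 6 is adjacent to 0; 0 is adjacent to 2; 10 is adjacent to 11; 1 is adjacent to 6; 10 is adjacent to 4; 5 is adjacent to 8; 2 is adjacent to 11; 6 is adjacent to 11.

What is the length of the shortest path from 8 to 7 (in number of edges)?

Distance 0: 8.
Distance 1: 1, 5.
Distance 2: 6, 9, 10.
Distance 3: 0, 4, 7, 11 — contains 7.

3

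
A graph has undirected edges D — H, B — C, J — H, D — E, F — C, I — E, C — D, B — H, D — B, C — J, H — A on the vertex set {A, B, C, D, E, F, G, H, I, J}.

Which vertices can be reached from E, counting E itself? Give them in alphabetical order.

Start at E.
Its neighbours: D, I.
Then their neighbours: B, C, H.
Then next layer: A, F, J.
Nothing further is reachable.

A, B, C, D, E, F, H, I, J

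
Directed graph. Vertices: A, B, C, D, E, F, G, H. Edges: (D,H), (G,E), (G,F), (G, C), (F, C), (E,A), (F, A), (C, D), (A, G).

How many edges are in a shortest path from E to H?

5

Distance 0: E.
Distance 1: A.
Distance 2: G.
Distance 3: C, F.
Distance 4: D.
Distance 5: H — contains H.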